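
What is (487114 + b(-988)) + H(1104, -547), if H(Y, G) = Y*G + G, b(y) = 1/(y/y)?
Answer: -117320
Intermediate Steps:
b(y) = 1 (b(y) = 1/1 = 1)
H(Y, G) = G + G*Y (H(Y, G) = G*Y + G = G + G*Y)
(487114 + b(-988)) + H(1104, -547) = (487114 + 1) - 547*(1 + 1104) = 487115 - 547*1105 = 487115 - 604435 = -117320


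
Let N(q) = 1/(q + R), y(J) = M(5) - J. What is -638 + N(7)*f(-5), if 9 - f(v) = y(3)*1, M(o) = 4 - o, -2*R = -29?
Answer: -27408/43 ≈ -637.40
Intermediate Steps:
R = 29/2 (R = -1/2*(-29) = 29/2 ≈ 14.500)
y(J) = -1 - J (y(J) = (4 - 1*5) - J = (4 - 5) - J = -1 - J)
f(v) = 13 (f(v) = 9 - (-1 - 1*3) = 9 - (-1 - 3) = 9 - (-4) = 9 - 1*(-4) = 9 + 4 = 13)
N(q) = 1/(29/2 + q) (N(q) = 1/(q + 29/2) = 1/(29/2 + q))
-638 + N(7)*f(-5) = -638 + (2/(29 + 2*7))*13 = -638 + (2/(29 + 14))*13 = -638 + (2/43)*13 = -638 + 26/43 = -27408/43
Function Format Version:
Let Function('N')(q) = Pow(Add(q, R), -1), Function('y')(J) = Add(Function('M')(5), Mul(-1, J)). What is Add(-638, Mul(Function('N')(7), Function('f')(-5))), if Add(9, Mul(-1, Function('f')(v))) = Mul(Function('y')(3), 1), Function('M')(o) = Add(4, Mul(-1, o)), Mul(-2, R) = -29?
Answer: Rational(-27408, 43) ≈ -637.40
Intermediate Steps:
R = Rational(29, 2) (R = Mul(Rational(-1, 2), -29) = Rational(29, 2) ≈ 14.500)
Function('y')(J) = Add(-1, Mul(-1, J)) (Function('y')(J) = Add(Add(4, Mul(-1, 5)), Mul(-1, J)) = Add(Add(4, -5), Mul(-1, J)) = Add(-1, Mul(-1, J)))
Function('f')(v) = 13 (Function('f')(v) = Add(9, Mul(-1, Mul(Add(-1, Mul(-1, 3)), 1))) = Add(9, Mul(-1, Mul(Add(-1, -3), 1))) = Add(9, Mul(-1, Mul(-4, 1))) = Add(9, Mul(-1, -4)) = Add(9, 4) = 13)
Function('N')(q) = Pow(Add(Rational(29, 2), q), -1) (Function('N')(q) = Pow(Add(q, Rational(29, 2)), -1) = Pow(Add(Rational(29, 2), q), -1))
Add(-638, Mul(Function('N')(7), Function('f')(-5))) = Add(-638, Mul(Mul(2, Pow(Add(29, Mul(2, 7)), -1)), 13)) = Add(-638, Mul(Mul(2, Pow(Add(29, 14), -1)), 13)) = Add(-638, Mul(Mul(2, Pow(43, -1)), 13)) = Add(-638, Mul(Mul(2, Rational(1, 43)), 13)) = Add(-638, Mul(Rational(2, 43), 13)) = Add(-638, Rational(26, 43)) = Rational(-27408, 43)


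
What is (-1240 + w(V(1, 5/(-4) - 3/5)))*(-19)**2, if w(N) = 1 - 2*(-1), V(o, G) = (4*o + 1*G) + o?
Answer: -446557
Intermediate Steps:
V(o, G) = G + 5*o (V(o, G) = (4*o + G) + o = (G + 4*o) + o = G + 5*o)
w(N) = 3 (w(N) = 1 + 2 = 3)
(-1240 + w(V(1, 5/(-4) - 3/5)))*(-19)**2 = (-1240 + 3)*(-19)**2 = -1237*361 = -446557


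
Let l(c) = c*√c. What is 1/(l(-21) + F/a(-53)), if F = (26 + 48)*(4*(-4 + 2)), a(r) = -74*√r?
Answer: 53*I/(8*√53 + 1113*√21) ≈ 0.010274*I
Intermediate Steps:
l(c) = c^(3/2)
F = -592 (F = 74*(4*(-2)) = 74*(-8) = -592)
1/(l(-21) + F/a(-53)) = 1/((-21)^(3/2) - 592*I*√53/3922) = 1/(-21*I*√21 - 592*I*√53/3922) = 1/(-21*I*√21 - 8*I*√53/53)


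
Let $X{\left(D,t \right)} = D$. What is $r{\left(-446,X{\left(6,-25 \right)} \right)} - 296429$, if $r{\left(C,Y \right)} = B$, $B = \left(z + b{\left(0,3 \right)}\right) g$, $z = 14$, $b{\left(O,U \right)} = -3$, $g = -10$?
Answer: $-296539$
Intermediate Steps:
$B = -110$ ($B = \left(14 - 3\right) \left(-10\right) = 11 \left(-10\right) = -110$)
$r{\left(C,Y \right)} = -110$
$r{\left(-446,X{\left(6,-25 \right)} \right)} - 296429 = -110 - 296429 = -296539$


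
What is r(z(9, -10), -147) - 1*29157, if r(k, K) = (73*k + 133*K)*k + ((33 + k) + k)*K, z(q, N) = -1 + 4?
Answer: -92886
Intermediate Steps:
z(q, N) = 3
r(k, K) = K*(33 + 2*k) + k*(73*k + 133*K) (r(k, K) = k*(73*k + 133*K) + (33 + 2*k)*K = k*(73*k + 133*K) + K*(33 + 2*k) = K*(33 + 2*k) + k*(73*k + 133*K))
r(z(9, -10), -147) - 1*29157 = (33*(-147) + 73*3**2 + 135*(-147)*3) - 1*29157 = (-4851 + 73*9 - 59535) - 29157 = (-4851 + 657 - 59535) - 29157 = -63729 - 29157 = -92886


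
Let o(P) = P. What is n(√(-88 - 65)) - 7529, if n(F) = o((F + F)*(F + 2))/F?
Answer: -7525 + 6*I*√17 ≈ -7525.0 + 24.739*I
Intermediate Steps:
n(F) = 4 + 2*F (n(F) = ((F + F)*(F + 2))/F = ((2*F)*(2 + F))/F = (2*F*(2 + F))/F = 4 + 2*F)
n(√(-88 - 65)) - 7529 = (4 + 2*√(-88 - 65)) - 7529 = (4 + 2*√(-153)) - 7529 = (4 + 2*(3*I*√17)) - 7529 = (4 + 6*I*√17) - 7529 = -7525 + 6*I*√17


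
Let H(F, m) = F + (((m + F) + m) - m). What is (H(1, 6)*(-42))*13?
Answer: -4368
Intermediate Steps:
H(F, m) = m + 2*F (H(F, m) = F + (((F + m) + m) - m) = F + ((F + 2*m) - m) = F + (F + m) = m + 2*F)
(H(1, 6)*(-42))*13 = ((6 + 2*1)*(-42))*13 = ((6 + 2)*(-42))*13 = (8*(-42))*13 = -336*13 = -4368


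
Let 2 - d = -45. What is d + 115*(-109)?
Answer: -12488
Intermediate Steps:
d = 47 (d = 2 - 1*(-45) = 2 + 45 = 47)
d + 115*(-109) = 47 + 115*(-109) = 47 - 12535 = -12488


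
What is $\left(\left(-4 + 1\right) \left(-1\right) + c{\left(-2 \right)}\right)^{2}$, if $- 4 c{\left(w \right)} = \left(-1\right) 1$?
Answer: $\frac{169}{16} \approx 10.563$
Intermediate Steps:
$c{\left(w \right)} = \frac{1}{4}$ ($c{\left(w \right)} = - \frac{\left(-1\right) 1}{4} = \left(- \frac{1}{4}\right) \left(-1\right) = \frac{1}{4}$)
$\left(\left(-4 + 1\right) \left(-1\right) + c{\left(-2 \right)}\right)^{2} = \left(\left(-4 + 1\right) \left(-1\right) + \frac{1}{4}\right)^{2} = \left(\left(-3\right) \left(-1\right) + \frac{1}{4}\right)^{2} = \left(3 + \frac{1}{4}\right)^{2} = \left(\frac{13}{4}\right)^{2} = \frac{169}{16}$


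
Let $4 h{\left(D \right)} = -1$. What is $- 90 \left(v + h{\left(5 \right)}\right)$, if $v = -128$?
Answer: $\frac{23085}{2} \approx 11543.0$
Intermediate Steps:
$h{\left(D \right)} = - \frac{1}{4}$ ($h{\left(D \right)} = \frac{1}{4} \left(-1\right) = - \frac{1}{4}$)
$- 90 \left(v + h{\left(5 \right)}\right) = - 90 \left(-128 - \frac{1}{4}\right) = \left(-90\right) \left(- \frac{513}{4}\right) = \frac{23085}{2}$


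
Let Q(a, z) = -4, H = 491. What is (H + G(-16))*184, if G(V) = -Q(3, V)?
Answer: 91080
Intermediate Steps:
G(V) = 4 (G(V) = -1*(-4) = 4)
(H + G(-16))*184 = (491 + 4)*184 = 495*184 = 91080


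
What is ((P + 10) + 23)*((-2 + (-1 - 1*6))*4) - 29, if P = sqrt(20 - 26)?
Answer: -1217 - 36*I*sqrt(6) ≈ -1217.0 - 88.182*I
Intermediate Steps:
P = I*sqrt(6) (P = sqrt(-6) = I*sqrt(6) ≈ 2.4495*I)
((P + 10) + 23)*((-2 + (-1 - 1*6))*4) - 29 = ((I*sqrt(6) + 10) + 23)*((-2 + (-1 - 1*6))*4) - 29 = ((10 + I*sqrt(6)) + 23)*((-2 + (-1 - 6))*4) - 29 = (33 + I*sqrt(6))*((-2 - 7)*4) - 29 = (33 + I*sqrt(6))*(-9*4) - 29 = (33 + I*sqrt(6))*(-36) - 29 = (-1188 - 36*I*sqrt(6)) - 29 = -1217 - 36*I*sqrt(6)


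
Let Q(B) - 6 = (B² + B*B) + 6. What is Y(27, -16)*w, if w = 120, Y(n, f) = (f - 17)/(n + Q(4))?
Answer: -3960/71 ≈ -55.775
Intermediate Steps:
Q(B) = 12 + 2*B² (Q(B) = 6 + ((B² + B*B) + 6) = 6 + ((B² + B²) + 6) = 6 + (2*B² + 6) = 6 + (6 + 2*B²) = 12 + 2*B²)
Y(n, f) = (-17 + f)/(44 + n) (Y(n, f) = (f - 17)/(n + (12 + 2*4²)) = (-17 + f)/(n + (12 + 2*16)) = (-17 + f)/(n + (12 + 32)) = (-17 + f)/(n + 44) = (-17 + f)/(44 + n))
Y(27, -16)*w = ((-17 - 16)/(44 + 27))*120 = (-33/71)*120 = ((1/71)*(-33))*120 = -33/71*120 = -3960/71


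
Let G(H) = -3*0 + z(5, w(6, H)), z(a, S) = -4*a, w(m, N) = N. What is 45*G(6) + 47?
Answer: -853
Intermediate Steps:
G(H) = -20 (G(H) = -3*0 - 4*5 = 0 - 20 = -20)
45*G(6) + 47 = 45*(-20) + 47 = -900 + 47 = -853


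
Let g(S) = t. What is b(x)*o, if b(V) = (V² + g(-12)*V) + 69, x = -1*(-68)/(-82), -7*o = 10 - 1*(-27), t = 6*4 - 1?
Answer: -3148071/11767 ≈ -267.53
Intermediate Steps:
t = 23 (t = 24 - 1 = 23)
g(S) = 23
o = -37/7 (o = -(10 - 1*(-27))/7 = -(10 + 27)/7 = -⅐*37 = -37/7 ≈ -5.2857)
x = -34/41 (x = 68*(-1/82) = -34/41 ≈ -0.82927)
b(V) = 69 + V² + 23*V (b(V) = (V² + 23*V) + 69 = 69 + V² + 23*V)
b(x)*o = (69 + (-34/41)² + 23*(-34/41))*(-37/7) = (69 + 1156/1681 - 782/41)*(-37/7) = (85083/1681)*(-37/7) = -3148071/11767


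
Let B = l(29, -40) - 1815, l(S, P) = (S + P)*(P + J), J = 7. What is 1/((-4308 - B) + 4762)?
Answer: 1/1906 ≈ 0.00052466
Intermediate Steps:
l(S, P) = (7 + P)*(P + S) (l(S, P) = (S + P)*(P + 7) = (P + S)*(7 + P) = (7 + P)*(P + S))
B = -1452 (B = ((-40)² + 7*(-40) + 7*29 - 40*29) - 1815 = (1600 - 280 + 203 - 1160) - 1815 = 363 - 1815 = -1452)
1/((-4308 - B) + 4762) = 1/((-4308 - 1*(-1452)) + 4762) = 1/((-4308 + 1452) + 4762) = 1/(-2856 + 4762) = 1/1906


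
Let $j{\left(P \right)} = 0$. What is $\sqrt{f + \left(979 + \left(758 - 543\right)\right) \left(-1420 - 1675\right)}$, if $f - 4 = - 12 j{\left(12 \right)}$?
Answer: $i \sqrt{3695426} \approx 1922.3 i$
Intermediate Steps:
$f = 4$ ($f = 4 - 0 = 4 + 0 = 4$)
$\sqrt{f + \left(979 + \left(758 - 543\right)\right) \left(-1420 - 1675\right)} = \sqrt{4 + \left(979 + \left(758 - 543\right)\right) \left(-1420 - 1675\right)} = \sqrt{4 + \left(979 + 215\right) \left(-3095\right)} = \sqrt{4 + 1194 \left(-3095\right)} = \sqrt{4 - 3695430} = \sqrt{-3695426} = i \sqrt{3695426}$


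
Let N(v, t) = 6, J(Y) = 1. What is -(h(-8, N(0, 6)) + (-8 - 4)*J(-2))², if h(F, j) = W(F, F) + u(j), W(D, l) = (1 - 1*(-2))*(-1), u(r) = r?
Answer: -81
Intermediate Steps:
W(D, l) = -3 (W(D, l) = (1 + 2)*(-1) = 3*(-1) = -3)
h(F, j) = -3 + j
-(h(-8, N(0, 6)) + (-8 - 4)*J(-2))² = -((-3 + 6) + (-8 - 4)*1)² = -(3 - 12*1)² = -(3 - 12)² = -1*(-9)² = -1*81 = -81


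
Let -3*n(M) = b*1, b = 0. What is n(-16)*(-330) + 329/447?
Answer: 329/447 ≈ 0.73602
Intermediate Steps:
n(M) = 0 (n(M) = -0 = -1/3*0 = 0)
n(-16)*(-330) + 329/447 = 0*(-330) + 329/447 = 0 + 329*(1/447) = 0 + 329/447 = 329/447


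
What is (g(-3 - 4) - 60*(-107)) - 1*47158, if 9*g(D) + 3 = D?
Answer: -366652/9 ≈ -40739.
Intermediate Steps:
g(D) = -⅓ + D/9
(g(-3 - 4) - 60*(-107)) - 1*47158 = ((-⅓ + (-3 - 4)/9) - 60*(-107)) - 1*47158 = ((-⅓ + (⅑)*(-7)) + 6420) - 47158 = ((-⅓ - 7/9) + 6420) - 47158 = (-10/9 + 6420) - 47158 = 57770/9 - 47158 = -366652/9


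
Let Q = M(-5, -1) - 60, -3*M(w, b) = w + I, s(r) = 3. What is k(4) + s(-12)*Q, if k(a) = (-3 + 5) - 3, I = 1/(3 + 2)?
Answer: -881/5 ≈ -176.20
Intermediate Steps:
I = 1/5 ≈ 0.20000
M(w, b) = -1/15 - w/3 (M(w, b) = -(w + 1/5)/3 = -(1/5 + w)/3 = -1/15 - w/3)
k(a) = -1 (k(a) = 2 - 3 = -1)
Q = -292/5 (Q = (-1/15 - 1/3*(-5)) - 60 = (-1/15 + 5/3) - 60 = 8/5 - 60 = -292/5 ≈ -58.400)
k(4) + s(-12)*Q = -1 + 3*(-292/5) = -1 - 876/5 = -881/5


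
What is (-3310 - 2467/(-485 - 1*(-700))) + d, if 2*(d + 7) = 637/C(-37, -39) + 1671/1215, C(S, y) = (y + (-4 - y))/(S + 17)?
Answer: -30220019/17415 ≈ -1735.3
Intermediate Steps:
C(S, y) = -4/(17 + S)
d = 642406/405 (d = -7 + (637/((-4/(17 - 37))) + 1671/1215)/2 = -7 + (637/((-4/(-20))) + 1671*(1/1215))/2 = -7 + (637/((-4*(-1/20))) + 557/405)/2 = -7 + (637/(⅕) + 557/405)/2 = -7 + (637*5 + 557/405)/2 = -7 + (3185 + 557/405)/2 = -7 + (½)*(1290482/405) = -7 + 645241/405 = 642406/405 ≈ 1586.2)
(-3310 - 2467/(-485 - 1*(-700))) + d = (-3310 - 2467/(-485 - 1*(-700))) + 642406/405 = (-3310 - 2467/(-485 + 700)) + 642406/405 = (-3310 - 2467/215) + 642406/405 = -714117/215 + 642406/405 = -30220019/17415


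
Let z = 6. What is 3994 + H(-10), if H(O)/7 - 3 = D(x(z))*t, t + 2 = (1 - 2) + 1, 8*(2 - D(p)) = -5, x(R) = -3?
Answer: 15913/4 ≈ 3978.3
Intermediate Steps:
D(p) = 21/8 (D(p) = 2 - 1/8*(-5) = 2 + 5/8 = 21/8)
t = -2 (t = -2 + ((1 - 2) + 1) = -2 + (-1 + 1) = -2 + 0 = -2)
H(O) = -63/4 (H(O) = 21 + 7*((21/8)*(-2)) = 21 + 7*(-21/4) = 21 - 147/4 = -63/4)
3994 + H(-10) = 3994 - 63/4 = 15913/4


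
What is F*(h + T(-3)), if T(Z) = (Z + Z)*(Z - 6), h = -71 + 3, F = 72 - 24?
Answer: -672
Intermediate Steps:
F = 48
h = -68
T(Z) = 2*Z*(-6 + Z) (T(Z) = (2*Z)*(-6 + Z) = 2*Z*(-6 + Z))
F*(h + T(-3)) = 48*(-68 + 2*(-3)*(-6 - 3)) = 48*(-68 + 2*(-3)*(-9)) = 48*(-68 + 54) = 48*(-14) = -672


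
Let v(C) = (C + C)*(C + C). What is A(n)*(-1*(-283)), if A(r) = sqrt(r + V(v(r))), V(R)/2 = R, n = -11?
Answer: 283*sqrt(957) ≈ 8754.7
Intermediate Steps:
v(C) = 4*C**2 (v(C) = (2*C)*(2*C) = 4*C**2)
V(R) = 2*R
A(r) = sqrt(r + 8*r**2) (A(r) = sqrt(r + 2*(4*r**2)) = sqrt(r + 8*r**2))
A(n)*(-1*(-283)) = sqrt(-11*(1 + 8*(-11)))*(-1*(-283)) = sqrt(-11*(1 - 88))*283 = sqrt(-11*(-87))*283 = sqrt(957)*283 = 283*sqrt(957)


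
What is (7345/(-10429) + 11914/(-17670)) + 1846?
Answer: 169963818262/92140215 ≈ 1844.6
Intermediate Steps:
(7345/(-10429) + 11914/(-17670)) + 1846 = (7345*(-1/10429) + 11914*(-1/17670)) + 1846 = (-7345/10429 - 5957/8835) + 1846 = -127018628/92140215 + 1846 = 169963818262/92140215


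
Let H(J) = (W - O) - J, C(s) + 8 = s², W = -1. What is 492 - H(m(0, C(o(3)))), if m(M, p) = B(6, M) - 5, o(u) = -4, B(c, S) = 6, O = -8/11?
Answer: 5426/11 ≈ 493.27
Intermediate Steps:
O = -8/11 (O = -8*1/11 = -8/11 ≈ -0.72727)
C(s) = -8 + s²
m(M, p) = 1 (m(M, p) = 6 - 5 = 1)
H(J) = -3/11 - J (H(J) = (-1 - 1*(-8/11)) - J = (-1 + 8/11) - J = -3/11 - J)
492 - H(m(0, C(o(3)))) = 492 - (-3/11 - 1*1) = 492 - (-3/11 - 1) = 492 - 1*(-14/11) = 492 + 14/11 = 5426/11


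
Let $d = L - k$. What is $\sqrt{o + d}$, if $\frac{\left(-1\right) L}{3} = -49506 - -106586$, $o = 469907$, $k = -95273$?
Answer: $2 \sqrt{98485} \approx 627.65$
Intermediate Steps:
$L = -171240$ ($L = - 3 \left(-49506 - -106586\right) = - 3 \left(-49506 + 106586\right) = \left(-3\right) 57080 = -171240$)
$d = -75967$ ($d = -171240 - -95273 = -171240 + 95273 = -75967$)
$\sqrt{o + d} = \sqrt{469907 - 75967} = \sqrt{393940} = 2 \sqrt{98485}$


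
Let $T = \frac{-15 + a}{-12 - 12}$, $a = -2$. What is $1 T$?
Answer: $\frac{17}{24} \approx 0.70833$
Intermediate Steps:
$T = \frac{17}{24}$ ($T = \frac{-15 - 2}{-12 - 12} = - \frac{17}{-24} = \left(-17\right) \left(- \frac{1}{24}\right) = \frac{17}{24} \approx 0.70833$)
$1 T = 1 \cdot \frac{17}{24} = \frac{17}{24}$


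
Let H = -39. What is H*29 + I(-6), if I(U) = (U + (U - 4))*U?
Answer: -1035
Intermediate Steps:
I(U) = U*(-4 + 2*U) (I(U) = (U + (-4 + U))*U = (-4 + 2*U)*U = U*(-4 + 2*U))
H*29 + I(-6) = -39*29 + 2*(-6)*(-2 - 6) = -1131 + 2*(-6)*(-8) = -1131 + 96 = -1035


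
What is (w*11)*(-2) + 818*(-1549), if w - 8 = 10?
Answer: -1267478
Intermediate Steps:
w = 18 (w = 8 + 10 = 18)
(w*11)*(-2) + 818*(-1549) = (18*11)*(-2) + 818*(-1549) = 198*(-2) - 1267082 = -396 - 1267082 = -1267478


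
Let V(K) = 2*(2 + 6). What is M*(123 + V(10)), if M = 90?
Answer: 12510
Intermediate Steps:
V(K) = 16 (V(K) = 2*8 = 16)
M*(123 + V(10)) = 90*(123 + 16) = 90*139 = 12510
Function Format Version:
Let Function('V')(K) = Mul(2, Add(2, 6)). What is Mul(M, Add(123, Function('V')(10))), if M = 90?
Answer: 12510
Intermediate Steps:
Function('V')(K) = 16 (Function('V')(K) = Mul(2, 8) = 16)
Mul(M, Add(123, Function('V')(10))) = Mul(90, Add(123, 16)) = Mul(90, 139) = 12510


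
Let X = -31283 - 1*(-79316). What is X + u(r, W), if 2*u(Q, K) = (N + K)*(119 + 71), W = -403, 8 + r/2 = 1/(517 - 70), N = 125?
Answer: 21623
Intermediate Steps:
X = 48033 (X = -31283 + 79316 = 48033)
r = -7150/447 (r = -16 + 2/(517 - 70) = -16 + 2/447 = -7150/447 ≈ -15.996)
u(Q, K) = 11875 + 95*K (u(Q, K) = ((125 + K)*(119 + 71))/2 = ((125 + K)*190)/2 = (23750 + 190*K)/2 = 11875 + 95*K)
X + u(r, W) = 48033 + (11875 + 95*(-403)) = 48033 + (11875 - 38285) = 48033 - 26410 = 21623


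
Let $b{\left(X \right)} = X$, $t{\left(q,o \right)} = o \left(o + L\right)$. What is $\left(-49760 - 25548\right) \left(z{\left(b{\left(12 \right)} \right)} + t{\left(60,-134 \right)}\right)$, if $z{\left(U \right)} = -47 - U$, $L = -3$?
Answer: $-1378061092$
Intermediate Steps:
$t{\left(q,o \right)} = o \left(-3 + o\right)$ ($t{\left(q,o \right)} = o \left(o - 3\right) = o \left(-3 + o\right)$)
$\left(-49760 - 25548\right) \left(z{\left(b{\left(12 \right)} \right)} + t{\left(60,-134 \right)}\right) = \left(-49760 - 25548\right) \left(\left(-47 - 12\right) - 134 \left(-3 - 134\right)\right) = \left(-49760 - 25548\right) \left(\left(-47 - 12\right) - -18358\right) = - 75308 \left(-59 + 18358\right) = \left(-75308\right) 18299 = -1378061092$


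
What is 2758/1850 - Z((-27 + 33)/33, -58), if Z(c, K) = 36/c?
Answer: -181771/925 ≈ -196.51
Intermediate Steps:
2758/1850 - Z((-27 + 33)/33, -58) = 2758/1850 - 36/((-27 + 33)/33) = 2758*(1/1850) - 36/(6*(1/33)) = 1379/925 - 36/2/11 = 1379/925 - 36*11/2 = 1379/925 - 1*198 = 1379/925 - 198 = -181771/925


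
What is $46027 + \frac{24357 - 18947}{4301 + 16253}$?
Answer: $\frac{473022184}{10277} \approx 46027.0$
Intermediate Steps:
$46027 + \frac{24357 - 18947}{4301 + 16253} = 46027 + \frac{5410}{20554} = 46027 + 5410 \cdot \frac{1}{20554} = 46027 + \frac{2705}{10277} = \frac{473022184}{10277}$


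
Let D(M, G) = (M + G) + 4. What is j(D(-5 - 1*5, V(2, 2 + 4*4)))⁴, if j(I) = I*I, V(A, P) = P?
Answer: 429981696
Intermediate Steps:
D(M, G) = 4 + G + M (D(M, G) = (G + M) + 4 = 4 + G + M)
j(I) = I²
j(D(-5 - 1*5, V(2, 2 + 4*4)))⁴ = ((4 + (2 + 4*4) + (-5 - 1*5))²)⁴ = ((4 + (2 + 16) + (-5 - 5))²)⁴ = ((4 + 18 - 10)²)⁴ = (12²)⁴ = 144⁴ = 429981696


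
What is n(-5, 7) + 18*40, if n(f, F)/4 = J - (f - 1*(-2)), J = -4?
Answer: 716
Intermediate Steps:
n(f, F) = -24 - 4*f (n(f, F) = 4*(-4 - (f - 1*(-2))) = 4*(-4 - (f + 2)) = 4*(-4 - (2 + f)) = 4*(-4 + (-2 - f)) = 4*(-6 - f) = -24 - 4*f)
n(-5, 7) + 18*40 = (-24 - 4*(-5)) + 18*40 = (-24 + 20) + 720 = -4 + 720 = 716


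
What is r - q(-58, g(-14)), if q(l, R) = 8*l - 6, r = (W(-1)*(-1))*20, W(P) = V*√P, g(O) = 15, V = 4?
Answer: 470 - 80*I ≈ 470.0 - 80.0*I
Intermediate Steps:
W(P) = 4*√P
r = -80*I (r = ((4*√(-1))*(-1))*20 = ((4*I)*(-1))*20 = -4*I*20 = -80*I ≈ -80.0*I)
q(l, R) = -6 + 8*l
r - q(-58, g(-14)) = -80*I - (-6 + 8*(-58)) = -80*I - (-6 - 464) = -80*I - 1*(-470) = -80*I + 470 = 470 - 80*I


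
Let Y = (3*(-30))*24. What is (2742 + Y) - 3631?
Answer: -3049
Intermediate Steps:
Y = -2160 (Y = -90*24 = -2160)
(2742 + Y) - 3631 = (2742 - 2160) - 3631 = 582 - 3631 = -3049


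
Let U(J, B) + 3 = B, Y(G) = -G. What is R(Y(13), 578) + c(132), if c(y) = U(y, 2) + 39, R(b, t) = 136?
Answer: 174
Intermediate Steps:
U(J, B) = -3 + B
c(y) = 38 (c(y) = (-3 + 2) + 39 = -1 + 39 = 38)
R(Y(13), 578) + c(132) = 136 + 38 = 174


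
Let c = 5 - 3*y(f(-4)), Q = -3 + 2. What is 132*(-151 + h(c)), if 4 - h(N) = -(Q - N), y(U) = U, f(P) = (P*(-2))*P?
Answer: -32868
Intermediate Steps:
f(P) = -2*P² (f(P) = (-2*P)*P = -2*P²)
Q = -1
c = 101 (c = 5 - (-6)*(-4)² = 5 - (-6)*16 = 5 - 3*(-32) = 5 + 96 = 101)
h(N) = 3 - N (h(N) = 4 - (-1)*(-1 - N) = 4 - (1 + N) = 4 + (-1 - N) = 3 - N)
132*(-151 + h(c)) = 132*(-151 + (3 - 1*101)) = 132*(-151 + (3 - 101)) = 132*(-151 - 98) = 132*(-249) = -32868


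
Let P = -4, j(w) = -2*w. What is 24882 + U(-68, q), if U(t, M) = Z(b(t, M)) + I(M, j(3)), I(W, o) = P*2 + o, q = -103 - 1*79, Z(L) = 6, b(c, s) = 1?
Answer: 24874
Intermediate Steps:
q = -182 (q = -103 - 79 = -182)
I(W, o) = -8 + o (I(W, o) = -4*2 + o = -8 + o)
U(t, M) = -8 (U(t, M) = 6 + (-8 - 2*3) = 6 + (-8 - 6) = 6 - 14 = -8)
24882 + U(-68, q) = 24882 - 8 = 24874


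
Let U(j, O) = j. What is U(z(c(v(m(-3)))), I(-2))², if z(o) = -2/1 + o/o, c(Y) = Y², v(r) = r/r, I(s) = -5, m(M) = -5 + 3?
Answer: 1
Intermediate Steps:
m(M) = -2
v(r) = 1
z(o) = -1 (z(o) = -2*1 + 1 = -2 + 1 = -1)
U(z(c(v(m(-3)))), I(-2))² = (-1)² = 1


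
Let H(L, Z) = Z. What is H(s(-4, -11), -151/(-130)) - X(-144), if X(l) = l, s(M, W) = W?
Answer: 18871/130 ≈ 145.16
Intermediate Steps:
H(s(-4, -11), -151/(-130)) - X(-144) = -151/(-130) - 1*(-144) = -151*(-1/130) + 144 = 151/130 + 144 = 18871/130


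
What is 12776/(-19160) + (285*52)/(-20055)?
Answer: -4501449/3202115 ≈ -1.4058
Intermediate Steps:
12776/(-19160) + (285*52)/(-20055) = 12776*(-1/19160) + 14820*(-1/20055) = -1597/2395 - 988/1337 = -4501449/3202115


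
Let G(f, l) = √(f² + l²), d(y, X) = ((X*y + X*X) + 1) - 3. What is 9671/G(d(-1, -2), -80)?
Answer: 9671*√401/1604 ≈ 120.74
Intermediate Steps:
d(y, X) = -2 + X² + X*y (d(y, X) = ((X*y + X²) + 1) - 3 = ((X² + X*y) + 1) - 3 = (1 + X² + X*y) - 3 = -2 + X² + X*y)
9671/G(d(-1, -2), -80) = 9671/(√((-2 + (-2)² - 2*(-1))² + (-80)²)) = 9671/(√((-2 + 4 + 2)² + 6400)) = 9671/(√(4² + 6400)) = 9671/(√(16 + 6400)) = 9671/(√6416) = 9671/((4*√401)) = 9671*(√401/1604) = 9671*√401/1604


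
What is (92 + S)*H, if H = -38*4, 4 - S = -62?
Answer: -24016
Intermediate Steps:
S = 66 (S = 4 - 1*(-62) = 4 + 62 = 66)
H = -152
(92 + S)*H = (92 + 66)*(-152) = 158*(-152) = -24016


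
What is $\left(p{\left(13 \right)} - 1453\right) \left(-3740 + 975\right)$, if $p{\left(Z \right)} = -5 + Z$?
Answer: $3995425$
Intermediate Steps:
$\left(p{\left(13 \right)} - 1453\right) \left(-3740 + 975\right) = \left(\left(-5 + 13\right) - 1453\right) \left(-3740 + 975\right) = \left(8 - 1453\right) \left(-2765\right) = \left(-1445\right) \left(-2765\right) = 3995425$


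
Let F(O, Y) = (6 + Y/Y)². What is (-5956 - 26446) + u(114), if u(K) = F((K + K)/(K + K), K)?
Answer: -32353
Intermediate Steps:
F(O, Y) = 49 (F(O, Y) = (6 + 1)² = 7² = 49)
u(K) = 49
(-5956 - 26446) + u(114) = (-5956 - 26446) + 49 = -32402 + 49 = -32353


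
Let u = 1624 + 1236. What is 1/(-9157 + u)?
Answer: -1/6297 ≈ -0.00015881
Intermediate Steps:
u = 2860
1/(-9157 + u) = 1/(-9157 + 2860) = 1/(-6297) = -1/6297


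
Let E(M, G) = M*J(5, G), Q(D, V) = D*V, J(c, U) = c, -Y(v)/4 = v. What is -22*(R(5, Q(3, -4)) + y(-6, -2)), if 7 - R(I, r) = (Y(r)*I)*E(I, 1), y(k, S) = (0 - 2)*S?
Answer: 131758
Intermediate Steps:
Y(v) = -4*v
y(k, S) = -2*S
E(M, G) = 5*M (E(M, G) = M*5 = 5*M)
R(I, r) = 7 + 20*r*I**2 (R(I, r) = 7 - (-4*r)*I*5*I = 7 - (-4*I*r)*5*I = 7 - (-20)*r*I**2 = 7 + 20*r*I**2)
-22*(R(5, Q(3, -4)) + y(-6, -2)) = -22*((7 + 20*(3*(-4))*5**2) - 2*(-2)) = -22*((7 + 20*(-12)*25) + 4) = -22*((7 - 6000) + 4) = -22*(-5993 + 4) = -22*(-5989) = 131758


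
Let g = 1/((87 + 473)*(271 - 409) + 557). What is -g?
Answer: 1/76723 ≈ 1.3034e-5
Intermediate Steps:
g = -1/76723 (g = 1/(560*(-138) + 557) = 1/(-77280 + 557) = 1/(-76723) = -1/76723 ≈ -1.3034e-5)
-g = -1*(-1/76723) = 1/76723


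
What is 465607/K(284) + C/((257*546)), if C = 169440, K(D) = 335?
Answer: 10898611309/7834645 ≈ 1391.1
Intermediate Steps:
465607/K(284) + C/((257*546)) = 465607/335 + 169440/((257*546)) = 465607*(1/335) + 169440/140322 = 465607/335 + 169440*(1/140322) = 465607/335 + 28240/23387 = 10898611309/7834645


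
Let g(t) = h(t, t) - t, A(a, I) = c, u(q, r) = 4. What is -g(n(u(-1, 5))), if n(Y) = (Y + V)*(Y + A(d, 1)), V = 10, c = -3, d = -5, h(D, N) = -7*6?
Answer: 56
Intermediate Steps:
h(D, N) = -42
A(a, I) = -3
n(Y) = (-3 + Y)*(10 + Y) (n(Y) = (Y + 10)*(Y - 3) = (10 + Y)*(-3 + Y) = (-3 + Y)*(10 + Y))
g(t) = -42 - t
-g(n(u(-1, 5))) = -(-42 - (-30 + 4² + 7*4)) = -(-42 - (-30 + 16 + 28)) = -(-42 - 1*14) = -(-42 - 14) = -1*(-56) = 56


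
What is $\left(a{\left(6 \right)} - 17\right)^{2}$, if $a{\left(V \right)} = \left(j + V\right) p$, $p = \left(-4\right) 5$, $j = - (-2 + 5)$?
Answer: $5929$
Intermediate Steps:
$j = -3$ ($j = \left(-1\right) 3 = -3$)
$p = -20$
$a{\left(V \right)} = 60 - 20 V$ ($a{\left(V \right)} = \left(-3 + V\right) \left(-20\right) = 60 - 20 V$)
$\left(a{\left(6 \right)} - 17\right)^{2} = \left(\left(60 - 120\right) - 17\right)^{2} = \left(-60 - 17\right)^{2} = \left(-77\right)^{2} = 5929$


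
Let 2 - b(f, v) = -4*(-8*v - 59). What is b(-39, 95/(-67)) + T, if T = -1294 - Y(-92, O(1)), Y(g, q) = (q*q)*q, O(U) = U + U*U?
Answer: -99872/67 ≈ -1490.6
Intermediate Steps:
O(U) = U + U²
Y(g, q) = q³ (Y(g, q) = q²*q = q³)
b(f, v) = -234 - 32*v (b(f, v) = 2 - (-4)*(-8*v - 59) = 2 - (-4)*(-59 - 8*v) = 2 - (236 + 32*v) = 2 + (-236 - 32*v) = -234 - 32*v)
T = -1302 (T = -1294 - (1*(1 + 1))³ = -1294 - (1*2)³ = -1294 - 1*2³ = -1294 - 1*8 = -1294 - 8 = -1302)
b(-39, 95/(-67)) + T = (-234 - 3040/(-67)) - 1302 = (-234 - 3040*(-1)/67) - 1302 = (-234 - 32*(-95/67)) - 1302 = (-234 + 3040/67) - 1302 = -12638/67 - 1302 = -99872/67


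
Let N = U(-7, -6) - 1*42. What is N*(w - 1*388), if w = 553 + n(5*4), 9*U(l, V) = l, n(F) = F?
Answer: -71225/9 ≈ -7913.9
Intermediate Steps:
U(l, V) = l/9
w = 573 (w = 553 + 5*4 = 553 + 20 = 573)
N = -385/9 (N = (⅑)*(-7) - 1*42 = -7/9 - 42 = -385/9 ≈ -42.778)
N*(w - 1*388) = -385*(573 - 1*388)/9 = -385*(573 - 388)/9 = -385/9*185 = -71225/9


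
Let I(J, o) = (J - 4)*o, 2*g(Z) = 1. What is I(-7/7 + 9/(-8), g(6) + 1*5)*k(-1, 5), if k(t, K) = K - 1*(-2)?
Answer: -3773/16 ≈ -235.81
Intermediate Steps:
g(Z) = ½ (g(Z) = (½)*1 = ½)
k(t, K) = 2 + K (k(t, K) = K + 2 = 2 + K)
I(J, o) = o*(-4 + J) (I(J, o) = (-4 + J)*o = o*(-4 + J))
I(-7/7 + 9/(-8), g(6) + 1*5)*k(-1, 5) = ((½ + 1*5)*(-4 + (-7/7 + 9/(-8))))*(2 + 5) = ((½ + 5)*(-4 + (-7*⅐ + 9*(-⅛))))*7 = (11*(-4 + (-1 - 9/8))/2)*7 = (11*(-4 - 17/8)/2)*7 = ((11/2)*(-49/8))*7 = -539/16*7 = -3773/16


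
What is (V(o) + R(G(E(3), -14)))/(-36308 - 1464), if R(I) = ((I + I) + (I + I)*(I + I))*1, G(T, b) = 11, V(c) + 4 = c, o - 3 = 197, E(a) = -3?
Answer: -351/18886 ≈ -0.018585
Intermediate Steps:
o = 200 (o = 3 + 197 = 200)
V(c) = -4 + c
R(I) = 2*I + 4*I² (R(I) = (2*I + (2*I)*(2*I))*1 = (2*I + 4*I²)*1 = 2*I + 4*I²)
(V(o) + R(G(E(3), -14)))/(-36308 - 1464) = ((-4 + 200) + 2*11*(1 + 2*11))/(-36308 - 1464) = (196 + 2*11*(1 + 22))/(-37772) = (196 + 2*11*23)*(-1/37772) = (196 + 506)*(-1/37772) = 702*(-1/37772) = -351/18886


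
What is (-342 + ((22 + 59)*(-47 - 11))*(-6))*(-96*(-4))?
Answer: 10692864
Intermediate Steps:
(-342 + ((22 + 59)*(-47 - 11))*(-6))*(-96*(-4)) = (-342 + (81*(-58))*(-6))*384 = (-342 - 4698*(-6))*384 = (-342 + 28188)*384 = 27846*384 = 10692864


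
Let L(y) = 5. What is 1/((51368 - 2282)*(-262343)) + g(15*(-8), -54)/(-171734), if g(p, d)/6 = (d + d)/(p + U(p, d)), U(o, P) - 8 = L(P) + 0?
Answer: -4172276581121/118314287087500962 ≈ -3.5264e-5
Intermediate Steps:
U(o, P) = 13 (U(o, P) = 8 + (5 + 0) = 8 + 5 = 13)
g(p, d) = 12*d/(13 + p) (g(p, d) = 6*((d + d)/(p + 13)) = 6*((2*d)/(13 + p)) = 6*(2*d/(13 + p)) = 12*d/(13 + p))
1/((51368 - 2282)*(-262343)) + g(15*(-8), -54)/(-171734) = 1/((51368 - 2282)*(-262343)) + (12*(-54)/(13 + 15*(-8)))/(-171734) = -1/262343/49086 + (12*(-54)/(13 - 120))*(-1/171734) = (1/49086)*(-1/262343) + (12*(-54)/(-107))*(-1/171734) = -1/12877368498 + (12*(-54)*(-1/107))*(-1/171734) = -1/12877368498 + (648/107)*(-1/171734) = -1/12877368498 - 324/9187769 = -4172276581121/118314287087500962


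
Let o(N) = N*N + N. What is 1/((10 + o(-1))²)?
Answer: 1/100 ≈ 0.010000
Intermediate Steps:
o(N) = N + N² (o(N) = N² + N = N + N²)
1/((10 + o(-1))²) = 1/((10 - (1 - 1))²) = 1/((10 - 1*0)²) = 1/((10 + 0)²) = 1/(10²) = 1/100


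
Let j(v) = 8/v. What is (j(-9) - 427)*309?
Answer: -396653/3 ≈ -1.3222e+5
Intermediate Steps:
(j(-9) - 427)*309 = (8/(-9) - 427)*309 = (8*(-⅑) - 427)*309 = (-8/9 - 427)*309 = -3851/9*309 = -396653/3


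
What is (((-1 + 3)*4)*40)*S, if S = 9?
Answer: 2880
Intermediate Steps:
(((-1 + 3)*4)*40)*S = (((-1 + 3)*4)*40)*9 = ((2*4)*40)*9 = (8*40)*9 = 320*9 = 2880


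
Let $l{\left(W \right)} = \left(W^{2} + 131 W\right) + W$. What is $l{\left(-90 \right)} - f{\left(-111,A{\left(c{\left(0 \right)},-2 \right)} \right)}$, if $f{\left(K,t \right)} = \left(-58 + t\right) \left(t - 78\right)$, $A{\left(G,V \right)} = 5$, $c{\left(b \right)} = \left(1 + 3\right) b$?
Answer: $-7649$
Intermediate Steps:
$l{\left(W \right)} = W^{2} + 132 W$
$c{\left(b \right)} = 4 b$
$f{\left(K,t \right)} = \left(-78 + t\right) \left(-58 + t\right)$ ($f{\left(K,t \right)} = \left(-58 + t\right) \left(-78 + t\right) = \left(-78 + t\right) \left(-58 + t\right)$)
$l{\left(-90 \right)} - f{\left(-111,A{\left(c{\left(0 \right)},-2 \right)} \right)} = - 90 \left(132 - 90\right) - \left(4524 + 5^{2} - 680\right) = \left(-90\right) 42 - \left(4524 + 25 - 680\right) = -3780 - 3869 = -7649$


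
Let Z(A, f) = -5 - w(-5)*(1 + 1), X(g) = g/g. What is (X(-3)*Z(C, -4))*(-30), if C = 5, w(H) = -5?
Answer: -150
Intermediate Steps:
X(g) = 1
Z(A, f) = 5 (Z(A, f) = -5 - (-5)*(1 + 1) = -5 - (-5)*2 = -5 - 1*(-10) = -5 + 10 = 5)
(X(-3)*Z(C, -4))*(-30) = (1*5)*(-30) = 5*(-30) = -150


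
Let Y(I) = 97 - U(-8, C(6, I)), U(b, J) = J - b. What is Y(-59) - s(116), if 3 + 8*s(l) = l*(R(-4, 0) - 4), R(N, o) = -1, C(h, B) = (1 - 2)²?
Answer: 1287/8 ≈ 160.88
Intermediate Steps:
C(h, B) = 1 (C(h, B) = (-1)² = 1)
s(l) = -3/8 - 5*l/8 (s(l) = -3/8 + (l*(-1 - 4))/8 = -3/8 + (l*(-5))/8 = -3/8 + (-5*l)/8 = -3/8 - 5*l/8)
Y(I) = 88 (Y(I) = 97 - (1 - 1*(-8)) = 97 - (1 + 8) = 97 - 1*9 = 97 - 9 = 88)
Y(-59) - s(116) = 88 - (-3/8 - 5/8*116) = 88 - (-3/8 - 145/2) = 88 - 1*(-583/8) = 88 + 583/8 = 1287/8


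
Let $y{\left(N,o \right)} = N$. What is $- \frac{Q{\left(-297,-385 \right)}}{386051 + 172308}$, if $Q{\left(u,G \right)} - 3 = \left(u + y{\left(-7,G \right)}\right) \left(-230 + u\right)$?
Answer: $- \frac{160211}{558359} \approx -0.28693$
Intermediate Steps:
$Q{\left(u,G \right)} = 3 + \left(-230 + u\right) \left(-7 + u\right)$ ($Q{\left(u,G \right)} = 3 + \left(u - 7\right) \left(-230 + u\right) = 3 + \left(-7 + u\right) \left(-230 + u\right) = 3 + \left(-230 + u\right) \left(-7 + u\right)$)
$- \frac{Q{\left(-297,-385 \right)}}{386051 + 172308} = - \frac{1613 + \left(-297\right)^{2} - -70389}{386051 + 172308} = - \frac{1613 + 88209 + 70389}{558359} = - \frac{160211}{558359}$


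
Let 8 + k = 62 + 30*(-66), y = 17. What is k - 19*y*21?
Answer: -8709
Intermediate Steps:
k = -1926 (k = -8 + (62 + 30*(-66)) = -8 + (62 - 1980) = -8 - 1918 = -1926)
k - 19*y*21 = -1926 - 19*17*21 = -1926 - 323*21 = -1926 - 1*6783 = -1926 - 6783 = -8709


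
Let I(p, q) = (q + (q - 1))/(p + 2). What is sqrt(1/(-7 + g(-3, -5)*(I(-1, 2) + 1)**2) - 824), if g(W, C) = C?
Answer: I*sqrt(6236943)/87 ≈ 28.706*I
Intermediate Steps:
I(p, q) = (-1 + 2*q)/(2 + p) (I(p, q) = (q + (-1 + q))/(2 + p) = (-1 + 2*q)/(2 + p))
sqrt(1/(-7 + g(-3, -5)*(I(-1, 2) + 1)**2) - 824) = sqrt(1/(-7 - 5*((-1 + 2*2)/(2 - 1) + 1)**2) - 824) = sqrt(1/(-7 - 5*((-1 + 4)/1 + 1)**2) - 824) = sqrt(1/(-7 - 5*(1*3 + 1)**2) - 824) = sqrt(1/(-7 - 5*(3 + 1)**2) - 824) = sqrt(1/(-7 - 5*4**2) - 824) = sqrt(1/(-7 - 5*16) - 824) = sqrt(1/(-7 - 80) - 824) = sqrt(1/(-87) - 824) = sqrt(-1/87 - 824) = sqrt(-71689/87) = I*sqrt(6236943)/87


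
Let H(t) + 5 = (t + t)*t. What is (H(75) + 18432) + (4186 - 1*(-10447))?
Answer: 44310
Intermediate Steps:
H(t) = -5 + 2*t² (H(t) = -5 + (t + t)*t = -5 + (2*t)*t = -5 + 2*t²)
(H(75) + 18432) + (4186 - 1*(-10447)) = ((-5 + 2*75²) + 18432) + (4186 - 1*(-10447)) = ((-5 + 2*5625) + 18432) + (4186 + 10447) = ((-5 + 11250) + 18432) + 14633 = (11245 + 18432) + 14633 = 29677 + 14633 = 44310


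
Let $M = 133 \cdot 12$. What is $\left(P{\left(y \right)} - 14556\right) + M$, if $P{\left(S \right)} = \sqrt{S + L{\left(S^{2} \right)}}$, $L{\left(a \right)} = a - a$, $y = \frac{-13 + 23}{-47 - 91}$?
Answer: $-12960 + \frac{i \sqrt{345}}{69} \approx -12960.0 + 0.26919 i$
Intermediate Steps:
$M = 1596$
$y = - \frac{5}{69}$ ($y = \frac{10}{-138} = 10 \left(- \frac{1}{138}\right) = - \frac{5}{69} \approx -0.072464$)
$L{\left(a \right)} = 0$
$P{\left(S \right)} = \sqrt{S}$ ($P{\left(S \right)} = \sqrt{S + 0} = \sqrt{S}$)
$\left(P{\left(y \right)} - 14556\right) + M = \left(\sqrt{- \frac{5}{69}} - 14556\right) + 1596 = \left(\frac{i \sqrt{345}}{69} - 14556\right) + 1596 = \left(-14556 + \frac{i \sqrt{345}}{69}\right) + 1596 = -12960 + \frac{i \sqrt{345}}{69}$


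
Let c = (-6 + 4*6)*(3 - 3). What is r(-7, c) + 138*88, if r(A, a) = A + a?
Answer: 12137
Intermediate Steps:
c = 0 (c = (-6 + 24)*0 = 18*0 = 0)
r(-7, c) + 138*88 = (-7 + 0) + 138*88 = -7 + 12144 = 12137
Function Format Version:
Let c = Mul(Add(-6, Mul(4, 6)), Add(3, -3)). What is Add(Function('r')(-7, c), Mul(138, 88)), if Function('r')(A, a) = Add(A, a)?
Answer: 12137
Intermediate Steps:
c = 0 (c = Mul(Add(-6, 24), 0) = Mul(18, 0) = 0)
Add(Function('r')(-7, c), Mul(138, 88)) = Add(Add(-7, 0), Mul(138, 88)) = Add(-7, 12144) = 12137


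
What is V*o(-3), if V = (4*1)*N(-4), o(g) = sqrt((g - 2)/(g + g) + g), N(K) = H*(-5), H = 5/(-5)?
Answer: 10*I*sqrt(78)/3 ≈ 29.439*I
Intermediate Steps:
H = -1 (H = 5*(-1/5) = -1)
N(K) = 5 (N(K) = -1*(-5) = 5)
o(g) = sqrt(g + (-2 + g)/(2*g)) (o(g) = sqrt((-2 + g)/((2*g)) + g) = sqrt((-2 + g)*(1/(2*g)) + g) = sqrt((-2 + g)/(2*g) + g) = sqrt(g + (-2 + g)/(2*g)))
V = 20 (V = (4*1)*5 = 4*5 = 20)
V*o(-3) = 20*(sqrt(2 - 4/(-3) + 4*(-3))/2) = 20*(sqrt(2 - 4*(-1/3) - 12)/2) = 20*(sqrt(2 + 4/3 - 12)/2) = 20*(sqrt(-26/3)/2) = 20*((I*sqrt(78)/3)/2) = 20*(I*sqrt(78)/6) = 10*I*sqrt(78)/3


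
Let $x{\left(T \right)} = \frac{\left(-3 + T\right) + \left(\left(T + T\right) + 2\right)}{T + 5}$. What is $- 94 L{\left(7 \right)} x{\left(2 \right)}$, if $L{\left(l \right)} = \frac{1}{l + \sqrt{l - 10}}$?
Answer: $- \frac{235}{26} + \frac{235 i \sqrt{3}}{182} \approx -9.0385 + 2.2364 i$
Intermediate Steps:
$x{\left(T \right)} = \frac{-1 + 3 T}{5 + T}$ ($x{\left(T \right)} = \frac{\left(-3 + T\right) + \left(2 T + 2\right)}{5 + T} = \frac{\left(-3 + T\right) + \left(2 + 2 T\right)}{5 + T} = \frac{-1 + 3 T}{5 + T}$)
$L{\left(l \right)} = \frac{1}{l + \sqrt{-10 + l}}$
$- 94 L{\left(7 \right)} x{\left(2 \right)} = - \frac{94}{7 + \sqrt{-10 + 7}} \frac{-1 + 3 \cdot 2}{5 + 2} = - \frac{94}{7 + \sqrt{-3}} \frac{-1 + 6}{7} = - \frac{94}{7 + i \sqrt{3}} \cdot \frac{1}{7} \cdot 5 = - \frac{94}{7 + i \sqrt{3}} \cdot \frac{5}{7} = - \frac{470}{7 \left(7 + i \sqrt{3}\right)}$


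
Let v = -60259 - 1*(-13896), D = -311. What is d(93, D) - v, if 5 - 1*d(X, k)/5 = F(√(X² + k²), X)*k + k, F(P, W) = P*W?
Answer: 47943 + 144615*√105370 ≈ 4.6991e+7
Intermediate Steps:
v = -46363 (v = -60259 + 13896 = -46363)
d(X, k) = 25 - 5*k - 5*X*k*√(X² + k²) (d(X, k) = 25 - 5*((√(X² + k²)*X)*k + k) = 25 - 5*((X*√(X² + k²))*k + k) = 25 - 5*(X*k*√(X² + k²) + k) = 25 - 5*(k + X*k*√(X² + k²)) = 25 + (-5*k - 5*X*k*√(X² + k²)) = 25 - 5*k - 5*X*k*√(X² + k²))
d(93, D) - v = (25 - 5*(-311) - 5*93*(-311)*√(93² + (-311)²)) - 1*(-46363) = (25 + 1555 - 5*93*(-311)*√(8649 + 96721)) + 46363 = (25 + 1555 - 5*93*(-311)*√105370) + 46363 = (25 + 1555 + 144615*√105370) + 46363 = (1580 + 144615*√105370) + 46363 = 47943 + 144615*√105370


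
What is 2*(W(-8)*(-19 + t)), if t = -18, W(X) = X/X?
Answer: -74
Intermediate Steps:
W(X) = 1
2*(W(-8)*(-19 + t)) = 2*(1*(-19 - 18)) = 2*(1*(-37)) = 2*(-37) = -74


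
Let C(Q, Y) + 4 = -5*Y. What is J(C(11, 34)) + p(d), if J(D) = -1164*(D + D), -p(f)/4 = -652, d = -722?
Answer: 407680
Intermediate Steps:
C(Q, Y) = -4 - 5*Y
p(f) = 2608 (p(f) = -4*(-652) = 2608)
J(D) = -2328*D
J(C(11, 34)) + p(d) = -2328*(-4 - 5*34) + 2608 = -2328*(-4 - 170) + 2608 = -2328*(-174) + 2608 = 405072 + 2608 = 407680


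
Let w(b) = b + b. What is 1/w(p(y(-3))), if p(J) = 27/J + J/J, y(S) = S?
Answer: -1/16 ≈ -0.062500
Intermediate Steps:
p(J) = 1 + 27/J (p(J) = 27/J + 1 = 1 + 27/J)
w(b) = 2*b
1/w(p(y(-3))) = 1/(2*((27 - 3)/(-3))) = 1/(2*(-⅓*24)) = 1/(2*(-8)) = 1/(-16) = -1/16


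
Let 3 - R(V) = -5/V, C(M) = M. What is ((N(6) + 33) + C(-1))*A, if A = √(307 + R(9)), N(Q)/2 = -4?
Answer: 8*√2795 ≈ 422.94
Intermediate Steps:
N(Q) = -8 (N(Q) = 2*(-4) = -8)
R(V) = 3 + 5/V (R(V) = 3 - (-5)/V = 3 + 5/V)
A = √2795/3 (A = √(307 + (3 + 5/9)) = √(307 + 32/9) = √(2795/9) = √2795/3 ≈ 17.623)
((N(6) + 33) + C(-1))*A = ((-8 + 33) - 1)*(√2795/3) = (25 - 1)*(√2795/3) = 24*(√2795/3) = 8*√2795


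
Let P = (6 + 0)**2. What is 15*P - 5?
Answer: 535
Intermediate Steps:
P = 36 (P = 6**2 = 36)
15*P - 5 = 15*36 - 5 = 540 - 5 = 535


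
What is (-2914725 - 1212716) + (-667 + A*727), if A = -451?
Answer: -4455985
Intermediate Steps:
(-2914725 - 1212716) + (-667 + A*727) = (-2914725 - 1212716) + (-667 - 451*727) = -4127441 + (-667 - 327877) = -4127441 - 328544 = -4455985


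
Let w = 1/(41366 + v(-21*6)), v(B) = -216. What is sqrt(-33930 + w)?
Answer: I*sqrt(2298177295354)/8230 ≈ 184.2*I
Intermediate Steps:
w = 1/41150 (w = 1/(41366 - 216) = 1/41150 ≈ 2.4301e-5)
sqrt(-33930 + w) = sqrt(-33930 + 1/41150) = sqrt(-1396219499/41150) = I*sqrt(2298177295354)/8230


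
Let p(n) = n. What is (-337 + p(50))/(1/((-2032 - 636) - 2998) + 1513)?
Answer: -1626142/8572657 ≈ -0.18969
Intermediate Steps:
(-337 + p(50))/(1/((-2032 - 636) - 2998) + 1513) = (-337 + 50)/(1/((-2032 - 636) - 2998) + 1513) = -287/(1/(-2668 - 2998) + 1513) = -287/(1/(-5666) + 1513) = -287/(-1/5666 + 1513) = -287/8572657/5666 = -287*5666/8572657 = -1626142/8572657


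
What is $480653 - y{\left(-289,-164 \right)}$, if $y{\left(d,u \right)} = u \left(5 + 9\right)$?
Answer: $482949$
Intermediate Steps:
$y{\left(d,u \right)} = 14 u$ ($y{\left(d,u \right)} = u 14 = 14 u$)
$480653 - y{\left(-289,-164 \right)} = 480653 - 14 \left(-164\right) = 480653 - -2296 = 480653 + 2296 = 482949$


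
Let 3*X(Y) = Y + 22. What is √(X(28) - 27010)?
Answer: 2*I*√60735/3 ≈ 164.3*I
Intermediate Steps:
X(Y) = 22/3 + Y/3 (X(Y) = (Y + 22)/3 = (22 + Y)/3 = 22/3 + Y/3)
√(X(28) - 27010) = √((22/3 + (⅓)*28) - 27010) = √((22/3 + 28/3) - 27010) = √(50/3 - 27010) = √(-80980/3) = 2*I*√60735/3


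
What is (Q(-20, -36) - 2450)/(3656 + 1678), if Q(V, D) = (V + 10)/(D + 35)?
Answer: -1220/2667 ≈ -0.45744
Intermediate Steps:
Q(V, D) = (10 + V)/(35 + D)
(Q(-20, -36) - 2450)/(3656 + 1678) = ((10 - 20)/(35 - 36) - 2450)/(3656 + 1678) = (-10/(-1) - 2450)/5334 = (-1*(-10) - 2450)*(1/5334) = (10 - 2450)*(1/5334) = -2440*1/5334 = -1220/2667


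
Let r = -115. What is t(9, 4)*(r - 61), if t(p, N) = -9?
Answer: 1584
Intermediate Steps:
t(9, 4)*(r - 61) = -9*(-115 - 61) = -9*(-176) = 1584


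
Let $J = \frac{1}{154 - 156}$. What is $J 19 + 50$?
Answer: $\frac{81}{2} \approx 40.5$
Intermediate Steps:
$J = - \frac{1}{2}$ ($J = \frac{1}{-2} = - \frac{1}{2} \approx -0.5$)
$J 19 + 50 = \left(- \frac{1}{2}\right) 19 + 50 = - \frac{19}{2} + 50 = \frac{81}{2}$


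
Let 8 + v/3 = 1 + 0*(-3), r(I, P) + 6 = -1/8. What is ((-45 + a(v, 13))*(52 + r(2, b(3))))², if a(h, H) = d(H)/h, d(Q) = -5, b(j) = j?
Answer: 7438200025/1764 ≈ 4.2167e+6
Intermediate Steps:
r(I, P) = -49/8 (r(I, P) = -6 - 1/8 = -6 - 1*⅛ = -6 - ⅛ = -49/8)
v = -21 (v = -24 + 3*(1 + 0*(-3)) = -24 + 3*(1 + 0) = -24 + 3*1 = -24 + 3 = -21)
a(h, H) = -5/h
((-45 + a(v, 13))*(52 + r(2, b(3))))² = ((-45 - 5/(-21))*(52 - 49/8))² = ((-45 - 5*(-1/21))*(367/8))² = ((-45 + 5/21)*(367/8))² = (-940/21*367/8)² = (-86245/42)² = 7438200025/1764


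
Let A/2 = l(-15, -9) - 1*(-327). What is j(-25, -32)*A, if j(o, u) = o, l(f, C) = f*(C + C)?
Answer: -29850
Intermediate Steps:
l(f, C) = 2*C*f (l(f, C) = f*(2*C) = 2*C*f)
A = 1194 (A = 2*(2*(-9)*(-15) - 1*(-327)) = 2*(270 + 327) = 2*597 = 1194)
j(-25, -32)*A = -25*1194 = -29850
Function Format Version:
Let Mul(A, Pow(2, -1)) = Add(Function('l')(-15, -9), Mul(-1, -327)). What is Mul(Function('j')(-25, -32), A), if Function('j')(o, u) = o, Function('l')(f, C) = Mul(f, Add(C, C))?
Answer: -29850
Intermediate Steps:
Function('l')(f, C) = Mul(2, C, f) (Function('l')(f, C) = Mul(f, Mul(2, C)) = Mul(2, C, f))
A = 1194 (A = Mul(2, Add(Mul(2, -9, -15), Mul(-1, -327))) = Mul(2, Add(270, 327)) = Mul(2, 597) = 1194)
Mul(Function('j')(-25, -32), A) = Mul(-25, 1194) = -29850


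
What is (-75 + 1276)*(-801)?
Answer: -962001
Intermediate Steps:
(-75 + 1276)*(-801) = 1201*(-801) = -962001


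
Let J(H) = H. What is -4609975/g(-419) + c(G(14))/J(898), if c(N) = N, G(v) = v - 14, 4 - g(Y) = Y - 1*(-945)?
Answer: 4609975/522 ≈ 8831.4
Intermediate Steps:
g(Y) = -941 - Y (g(Y) = 4 - (Y - 1*(-945)) = 4 - (Y + 945) = 4 - (945 + Y) = 4 + (-945 - Y) = -941 - Y)
G(v) = -14 + v
-4609975/g(-419) + c(G(14))/J(898) = -4609975/(-941 - 1*(-419)) + (-14 + 14)/898 = -4609975/(-941 + 419) + 0*(1/898) = -4609975/(-522) + 0 = -4609975*(-1/522) + 0 = 4609975/522 + 0 = 4609975/522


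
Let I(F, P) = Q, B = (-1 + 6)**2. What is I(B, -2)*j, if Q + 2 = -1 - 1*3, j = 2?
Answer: -12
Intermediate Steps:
B = 25 (B = 5**2 = 25)
Q = -6 (Q = -2 + (-1 - 1*3) = -2 + (-1 - 3) = -2 - 4 = -6)
I(F, P) = -6
I(B, -2)*j = -6*2 = -12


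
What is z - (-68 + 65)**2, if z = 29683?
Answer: 29674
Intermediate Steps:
z - (-68 + 65)**2 = 29683 - (-68 + 65)**2 = 29683 - 1*(-3)**2 = 29683 - 1*9 = 29683 - 9 = 29674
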